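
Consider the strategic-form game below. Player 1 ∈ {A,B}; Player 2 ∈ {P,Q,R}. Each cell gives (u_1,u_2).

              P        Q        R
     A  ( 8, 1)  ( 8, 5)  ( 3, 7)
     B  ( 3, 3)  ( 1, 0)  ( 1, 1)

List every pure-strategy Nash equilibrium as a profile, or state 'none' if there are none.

Nash profiles: (A,R)

(A,P): not NE [P2→R gives 7>1]
(A,Q): not NE [P2→R gives 7>5]
(A,R): NE
(B,P): not NE [P1→A gives 8>3]
(B,Q): not NE [P1→A gives 8>1; P2→P gives 3>0]
(B,R): not NE [P1→A gives 3>1; P2→P gives 3>1]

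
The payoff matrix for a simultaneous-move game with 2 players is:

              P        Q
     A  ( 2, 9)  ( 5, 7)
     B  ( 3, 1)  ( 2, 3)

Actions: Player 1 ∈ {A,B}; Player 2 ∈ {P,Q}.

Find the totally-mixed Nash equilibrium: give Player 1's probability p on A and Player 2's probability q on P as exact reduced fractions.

P1 indiff ⇒ q·2+(1-q)·5 = q·3+(1-q)·2 ⇒ q(-1) = (1-q)(-3) ⇒ q = 3/4
P2 indiff ⇒ p·9+(1-p)·1 = p·7+(1-p)·3 ⇒ p(2) = (1-p)(2) ⇒ p = 1/2

P1 mixes 1/2 on A; P2 mixes 3/4 on P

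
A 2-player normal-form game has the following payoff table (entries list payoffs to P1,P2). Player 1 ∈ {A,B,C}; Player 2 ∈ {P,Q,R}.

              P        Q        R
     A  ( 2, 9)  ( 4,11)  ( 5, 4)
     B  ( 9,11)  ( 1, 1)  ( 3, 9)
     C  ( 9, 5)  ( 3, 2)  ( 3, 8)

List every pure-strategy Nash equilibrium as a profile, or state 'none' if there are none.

(A,P): not NE [P1→C gives 9>2; P2→Q gives 11>9]
(A,Q): NE
(A,R): not NE [P2→Q gives 11>4]
(B,P): NE
(B,Q): not NE [P1→A gives 4>1; P2→P gives 11>1]
(B,R): not NE [P1→A gives 5>3; P2→P gives 11>9]
(C,P): not NE [P2→R gives 8>5]
(C,Q): not NE [P1→A gives 4>3; P2→R gives 8>2]
(C,R): not NE [P1→A gives 5>3]

Nash profiles: (A,Q), (B,P)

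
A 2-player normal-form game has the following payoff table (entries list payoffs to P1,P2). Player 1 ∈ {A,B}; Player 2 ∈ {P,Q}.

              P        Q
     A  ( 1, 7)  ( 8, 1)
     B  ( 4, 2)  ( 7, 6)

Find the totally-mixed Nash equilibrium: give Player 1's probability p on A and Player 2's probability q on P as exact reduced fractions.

p=2/5, q=1/4

P1 indiff ⇒ q·1+(1-q)·8 = q·4+(1-q)·7 ⇒ q(-3) = (1-q)(-1) ⇒ q = 1/4
P2 indiff ⇒ p·7+(1-p)·2 = p·1+(1-p)·6 ⇒ p(6) = (1-p)(4) ⇒ p = 2/5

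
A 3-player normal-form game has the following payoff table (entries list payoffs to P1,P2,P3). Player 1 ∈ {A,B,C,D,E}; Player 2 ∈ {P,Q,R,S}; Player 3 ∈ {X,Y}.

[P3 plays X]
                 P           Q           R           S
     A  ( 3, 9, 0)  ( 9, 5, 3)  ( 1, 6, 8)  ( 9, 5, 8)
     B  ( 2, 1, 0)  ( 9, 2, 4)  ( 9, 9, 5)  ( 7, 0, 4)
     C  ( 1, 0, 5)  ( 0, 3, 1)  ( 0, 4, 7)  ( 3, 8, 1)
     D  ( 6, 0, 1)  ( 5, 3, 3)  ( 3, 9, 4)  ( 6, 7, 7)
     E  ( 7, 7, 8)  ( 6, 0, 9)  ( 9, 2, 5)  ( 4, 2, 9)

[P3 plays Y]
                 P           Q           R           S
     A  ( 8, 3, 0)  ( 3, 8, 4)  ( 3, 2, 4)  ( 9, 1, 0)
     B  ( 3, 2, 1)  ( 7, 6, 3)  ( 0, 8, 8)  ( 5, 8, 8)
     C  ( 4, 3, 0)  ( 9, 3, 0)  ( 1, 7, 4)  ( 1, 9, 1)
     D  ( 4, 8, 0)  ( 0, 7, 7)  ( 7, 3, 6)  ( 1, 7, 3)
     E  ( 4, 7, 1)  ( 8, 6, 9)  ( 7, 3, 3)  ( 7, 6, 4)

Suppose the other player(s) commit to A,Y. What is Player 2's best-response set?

u_2(P vs A,Y) = 3
u_2(Q vs A,Y) = 8
u_2(R vs A,Y) = 2
u_2(S vs A,Y) = 1
max payoff 8 at {Q}

BR_2 = {Q}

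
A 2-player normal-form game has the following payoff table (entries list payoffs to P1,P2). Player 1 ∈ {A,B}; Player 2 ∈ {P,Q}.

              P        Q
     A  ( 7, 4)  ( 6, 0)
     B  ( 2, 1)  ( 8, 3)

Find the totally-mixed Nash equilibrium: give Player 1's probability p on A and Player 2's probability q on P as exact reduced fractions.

P1 mixes 1/3 on A; P2 mixes 2/7 on P

P1 indiff ⇒ q·7+(1-q)·6 = q·2+(1-q)·8 ⇒ q(5) = (1-q)(2) ⇒ q = 2/7
P2 indiff ⇒ p·4+(1-p)·1 = p·0+(1-p)·3 ⇒ p(4) = (1-p)(2) ⇒ p = 1/3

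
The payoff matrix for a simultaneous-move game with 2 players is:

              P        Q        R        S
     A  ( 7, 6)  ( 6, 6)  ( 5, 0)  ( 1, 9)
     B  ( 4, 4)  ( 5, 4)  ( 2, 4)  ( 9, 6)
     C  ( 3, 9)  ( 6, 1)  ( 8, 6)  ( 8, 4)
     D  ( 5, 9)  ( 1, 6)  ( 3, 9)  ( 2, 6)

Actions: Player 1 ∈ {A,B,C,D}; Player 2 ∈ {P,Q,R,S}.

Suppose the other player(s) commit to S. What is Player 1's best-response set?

u_1(A vs S) = 1
u_1(B vs S) = 9
u_1(C vs S) = 8
u_1(D vs S) = 2
max payoff 9 at {B}

argmax u_1 = {B}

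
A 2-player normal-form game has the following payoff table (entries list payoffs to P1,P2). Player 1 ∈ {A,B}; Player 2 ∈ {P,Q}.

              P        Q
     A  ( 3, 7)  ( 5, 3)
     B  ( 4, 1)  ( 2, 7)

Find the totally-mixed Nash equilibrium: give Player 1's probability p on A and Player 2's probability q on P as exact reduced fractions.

P1 indiff ⇒ q·3+(1-q)·5 = q·4+(1-q)·2 ⇒ q(-1) = (1-q)(-3) ⇒ q = 3/4
P2 indiff ⇒ p·7+(1-p)·1 = p·3+(1-p)·7 ⇒ p(4) = (1-p)(6) ⇒ p = 3/5

p=3/5, q=3/4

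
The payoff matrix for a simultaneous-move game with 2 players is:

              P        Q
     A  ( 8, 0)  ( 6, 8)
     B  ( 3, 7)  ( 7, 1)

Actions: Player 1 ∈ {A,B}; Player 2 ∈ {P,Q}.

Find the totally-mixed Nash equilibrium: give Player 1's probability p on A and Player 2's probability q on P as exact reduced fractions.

P1 indiff ⇒ q·8+(1-q)·6 = q·3+(1-q)·7 ⇒ q(5) = (1-q)(1) ⇒ q = 1/6
P2 indiff ⇒ p·0+(1-p)·7 = p·8+(1-p)·1 ⇒ p(-8) = (1-p)(-6) ⇒ p = 3/7

p=3/7, q=1/6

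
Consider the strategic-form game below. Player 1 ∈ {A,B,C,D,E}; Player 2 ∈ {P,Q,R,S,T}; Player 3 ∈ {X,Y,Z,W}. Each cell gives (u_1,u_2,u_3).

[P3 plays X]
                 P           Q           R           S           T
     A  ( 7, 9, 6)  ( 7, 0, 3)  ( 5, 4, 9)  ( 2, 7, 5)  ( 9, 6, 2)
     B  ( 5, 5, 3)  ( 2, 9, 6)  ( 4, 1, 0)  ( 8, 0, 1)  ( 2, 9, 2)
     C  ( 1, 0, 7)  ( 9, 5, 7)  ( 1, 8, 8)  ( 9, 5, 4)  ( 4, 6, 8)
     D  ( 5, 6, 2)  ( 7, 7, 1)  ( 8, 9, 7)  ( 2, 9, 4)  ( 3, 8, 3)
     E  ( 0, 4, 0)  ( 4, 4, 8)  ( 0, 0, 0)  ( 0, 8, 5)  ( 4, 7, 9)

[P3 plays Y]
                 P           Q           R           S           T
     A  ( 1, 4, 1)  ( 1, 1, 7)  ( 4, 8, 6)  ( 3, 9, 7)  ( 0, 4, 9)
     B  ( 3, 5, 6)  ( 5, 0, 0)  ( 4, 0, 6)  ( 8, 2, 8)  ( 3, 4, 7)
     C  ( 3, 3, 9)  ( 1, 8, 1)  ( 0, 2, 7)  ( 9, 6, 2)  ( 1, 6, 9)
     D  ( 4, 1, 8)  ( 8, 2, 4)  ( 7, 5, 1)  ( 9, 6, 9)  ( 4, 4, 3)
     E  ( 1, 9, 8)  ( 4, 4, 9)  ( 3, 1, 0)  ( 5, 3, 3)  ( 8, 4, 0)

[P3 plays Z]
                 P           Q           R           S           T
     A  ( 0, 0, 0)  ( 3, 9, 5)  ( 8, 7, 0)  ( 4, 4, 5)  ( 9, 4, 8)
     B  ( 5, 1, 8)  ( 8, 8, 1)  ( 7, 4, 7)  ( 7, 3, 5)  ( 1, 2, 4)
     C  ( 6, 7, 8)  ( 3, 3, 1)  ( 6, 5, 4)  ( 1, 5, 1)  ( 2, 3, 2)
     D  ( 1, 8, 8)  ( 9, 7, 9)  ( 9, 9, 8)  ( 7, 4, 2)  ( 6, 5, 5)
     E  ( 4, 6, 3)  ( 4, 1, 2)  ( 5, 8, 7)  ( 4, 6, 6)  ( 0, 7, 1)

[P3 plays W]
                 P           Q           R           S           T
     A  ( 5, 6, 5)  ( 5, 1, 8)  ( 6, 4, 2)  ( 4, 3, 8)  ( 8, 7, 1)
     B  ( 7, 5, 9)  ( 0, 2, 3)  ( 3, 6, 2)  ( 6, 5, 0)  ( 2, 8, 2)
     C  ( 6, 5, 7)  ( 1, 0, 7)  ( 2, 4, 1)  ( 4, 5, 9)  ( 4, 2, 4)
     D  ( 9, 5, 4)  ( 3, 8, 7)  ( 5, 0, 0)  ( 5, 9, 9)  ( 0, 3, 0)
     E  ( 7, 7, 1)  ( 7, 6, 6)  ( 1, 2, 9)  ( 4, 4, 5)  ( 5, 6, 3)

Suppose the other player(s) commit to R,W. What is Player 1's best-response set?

u_1(A vs R,W) = 6
u_1(B vs R,W) = 3
u_1(C vs R,W) = 2
u_1(D vs R,W) = 5
u_1(E vs R,W) = 1
max payoff 6 at {A}

P1 best: {A}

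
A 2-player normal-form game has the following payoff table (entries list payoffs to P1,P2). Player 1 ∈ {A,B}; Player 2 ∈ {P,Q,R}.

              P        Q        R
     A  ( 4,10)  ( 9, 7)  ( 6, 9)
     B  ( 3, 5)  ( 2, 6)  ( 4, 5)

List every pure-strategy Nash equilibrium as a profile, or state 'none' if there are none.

(A,P): NE
(A,Q): not NE [P2→P gives 10>7]
(A,R): not NE [P2→P gives 10>9]
(B,P): not NE [P1→A gives 4>3; P2→Q gives 6>5]
(B,Q): not NE [P1→A gives 9>2]
(B,R): not NE [P1→A gives 6>4; P2→Q gives 6>5]

NE set: (A,P)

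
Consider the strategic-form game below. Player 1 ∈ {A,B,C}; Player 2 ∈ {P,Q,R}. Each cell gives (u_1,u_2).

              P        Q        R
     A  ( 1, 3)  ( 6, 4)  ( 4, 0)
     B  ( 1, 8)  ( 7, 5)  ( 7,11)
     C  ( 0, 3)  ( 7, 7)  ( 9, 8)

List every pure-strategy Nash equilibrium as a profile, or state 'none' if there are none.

(A,P): not NE [P2→Q gives 4>3]
(A,Q): not NE [P1→C gives 7>6]
(A,R): not NE [P1→C gives 9>4; P2→Q gives 4>0]
(B,P): not NE [P2→R gives 11>8]
(B,Q): not NE [P2→R gives 11>5]
(B,R): not NE [P1→C gives 9>7]
(C,P): not NE [P1→B gives 1>0; P2→R gives 8>3]
(C,Q): not NE [P2→R gives 8>7]
(C,R): NE

NE set: (C,R)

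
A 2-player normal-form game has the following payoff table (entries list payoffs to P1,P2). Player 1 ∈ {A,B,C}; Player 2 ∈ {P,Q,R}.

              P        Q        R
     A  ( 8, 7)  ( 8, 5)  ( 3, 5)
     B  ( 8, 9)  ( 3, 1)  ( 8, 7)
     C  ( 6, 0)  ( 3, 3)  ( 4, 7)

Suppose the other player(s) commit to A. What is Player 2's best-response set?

P2 best: {P}

u_2(P vs A) = 7
u_2(Q vs A) = 5
u_2(R vs A) = 5
max payoff 7 at {P}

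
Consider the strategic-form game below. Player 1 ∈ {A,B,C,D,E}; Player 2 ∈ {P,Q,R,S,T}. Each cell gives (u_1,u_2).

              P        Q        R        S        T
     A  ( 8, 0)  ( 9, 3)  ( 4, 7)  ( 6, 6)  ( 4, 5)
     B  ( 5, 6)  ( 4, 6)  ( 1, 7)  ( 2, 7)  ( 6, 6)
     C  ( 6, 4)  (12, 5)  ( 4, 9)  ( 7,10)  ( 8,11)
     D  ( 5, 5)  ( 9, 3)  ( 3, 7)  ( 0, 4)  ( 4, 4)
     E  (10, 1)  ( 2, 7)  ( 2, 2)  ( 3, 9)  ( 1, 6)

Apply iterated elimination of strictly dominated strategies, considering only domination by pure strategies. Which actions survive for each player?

Remaining: P1:{A,C} P2:{R,S,T}

P1 drop B (C beats it: P:6>5 Q:12>4 R:4>1 S:7>2 T:8>6)
P1 drop D (C beats it: P:6>5 Q:12>9 R:4>3 S:7>0 T:8>4)
P2 drop P (Q beats it: A:3>0 C:5>4 E:7>1)
P1 drop E (A beats it: Q:9>2 R:4>2 S:6>3 T:4>1)
P2 drop Q (R beats it: A:7>3 C:9>5)
P1→{A,C} P2→{R,S,T}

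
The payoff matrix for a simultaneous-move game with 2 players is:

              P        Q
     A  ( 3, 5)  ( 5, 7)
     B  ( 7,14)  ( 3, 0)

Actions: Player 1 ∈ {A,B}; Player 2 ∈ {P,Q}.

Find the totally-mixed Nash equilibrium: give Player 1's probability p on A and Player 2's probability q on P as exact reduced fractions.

p=7/8, q=1/3

P1 indiff ⇒ q·3+(1-q)·5 = q·7+(1-q)·3 ⇒ q(-4) = (1-q)(-2) ⇒ q = 1/3
P2 indiff ⇒ p·5+(1-p)·14 = p·7+(1-p)·0 ⇒ p(-2) = (1-p)(-14) ⇒ p = 7/8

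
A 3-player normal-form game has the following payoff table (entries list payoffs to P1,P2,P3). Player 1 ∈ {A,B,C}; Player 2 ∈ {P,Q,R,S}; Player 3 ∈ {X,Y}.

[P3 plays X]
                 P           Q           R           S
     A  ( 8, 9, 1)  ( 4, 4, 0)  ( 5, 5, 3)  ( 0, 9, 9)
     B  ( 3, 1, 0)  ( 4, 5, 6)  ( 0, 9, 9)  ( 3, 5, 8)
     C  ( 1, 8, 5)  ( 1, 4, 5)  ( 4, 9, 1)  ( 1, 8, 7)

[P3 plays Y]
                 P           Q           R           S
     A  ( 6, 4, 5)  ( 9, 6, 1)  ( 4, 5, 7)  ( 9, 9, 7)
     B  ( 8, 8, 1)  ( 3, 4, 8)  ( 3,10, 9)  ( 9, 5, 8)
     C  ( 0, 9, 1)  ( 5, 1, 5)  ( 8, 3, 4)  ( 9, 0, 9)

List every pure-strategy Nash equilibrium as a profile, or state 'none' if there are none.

PSNE: ∅

(A,P,X): not NE [P3→Y gives 5>1]
(A,P,Y): not NE [P1→B gives 8>6; P2→S gives 9>4]
(A,Q,X): not NE [P2→S gives 9>4; P3→Y gives 1>0]
(A,Q,Y): not NE [P2→S gives 9>6]
(A,R,X): not NE [P2→S gives 9>5; P3→Y gives 7>3]
(A,R,Y): not NE [P1→C gives 8>4; P2→S gives 9>5]
(A,S,X): not NE [P1→B gives 3>0]
(A,S,Y): not NE [P3→X gives 9>7]
(B,P,X): not NE [P1→A gives 8>3; P2→R gives 9>1; P3→Y gives 1>0]
(B,P,Y): not NE [P2→R gives 10>8]
(B,Q,X): not NE [P2→R gives 9>5; P3→Y gives 8>6]
(B,Q,Y): not NE [P1→A gives 9>3; P2→R gives 10>4]
(B,R,X): not NE [P1→A gives 5>0]
(B,R,Y): not NE [P1→C gives 8>3]
(B,S,X): not NE [P2→R gives 9>5]
(B,S,Y): not NE [P2→R gives 10>5]
(C,P,X): not NE [P1→A gives 8>1; P2→R gives 9>8]
(C,P,Y): not NE [P1→B gives 8>0; P3→X gives 5>1]
(C,Q,X): not NE [P1→B gives 4>1; P2→R gives 9>4]
(C,Q,Y): not NE [P1→A gives 9>5; P2→P gives 9>1]
(C,R,X): not NE [P1→A gives 5>4; P3→Y gives 4>1]
(C,R,Y): not NE [P2→P gives 9>3]
(C,S,X): not NE [P1→B gives 3>1; P2→R gives 9>8; P3→Y gives 9>7]
(C,S,Y): not NE [P2→P gives 9>0]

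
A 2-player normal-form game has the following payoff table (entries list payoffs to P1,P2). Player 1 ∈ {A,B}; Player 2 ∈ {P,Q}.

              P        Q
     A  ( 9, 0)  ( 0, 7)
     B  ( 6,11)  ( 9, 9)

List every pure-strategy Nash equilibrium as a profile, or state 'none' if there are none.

(A,P): not NE [P2→Q gives 7>0]
(A,Q): not NE [P1→B gives 9>0]
(B,P): not NE [P1→A gives 9>6]
(B,Q): not NE [P2→P gives 11>9]

Equilibria: none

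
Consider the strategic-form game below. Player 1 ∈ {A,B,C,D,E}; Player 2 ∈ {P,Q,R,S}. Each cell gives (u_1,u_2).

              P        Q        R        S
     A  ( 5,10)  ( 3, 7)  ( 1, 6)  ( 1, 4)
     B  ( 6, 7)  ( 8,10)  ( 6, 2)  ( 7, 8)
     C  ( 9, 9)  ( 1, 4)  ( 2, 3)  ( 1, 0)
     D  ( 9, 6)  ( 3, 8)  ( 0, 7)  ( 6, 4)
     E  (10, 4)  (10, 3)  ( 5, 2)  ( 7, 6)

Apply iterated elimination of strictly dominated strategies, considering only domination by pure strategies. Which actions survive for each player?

IESDS → P1:{B,E} P2:{Q,S}

P1 drop A (B beats it: P:6>5 Q:8>3 R:6>1 S:7>1)
P1 drop C (E beats it: P:10>9 Q:10>1 R:5>2 S:7>1)
P1 drop D (E beats it: P:10>9 Q:10>3 R:5>0 S:7>6)
P2 drop P (S beats it: B:8>7 E:6>4)
P2 drop R (Q beats it: B:10>2 E:3>2)
P1→{B,E} P2→{Q,S}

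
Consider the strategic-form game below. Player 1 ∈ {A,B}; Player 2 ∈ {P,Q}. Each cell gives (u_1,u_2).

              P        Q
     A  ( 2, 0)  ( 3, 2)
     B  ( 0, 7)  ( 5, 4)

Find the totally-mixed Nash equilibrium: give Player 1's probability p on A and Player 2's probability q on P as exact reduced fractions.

p=3/5, q=1/2

P1 indiff ⇒ q·2+(1-q)·3 = q·0+(1-q)·5 ⇒ q(2) = (1-q)(2) ⇒ q = 1/2
P2 indiff ⇒ p·0+(1-p)·7 = p·2+(1-p)·4 ⇒ p(-2) = (1-p)(-3) ⇒ p = 3/5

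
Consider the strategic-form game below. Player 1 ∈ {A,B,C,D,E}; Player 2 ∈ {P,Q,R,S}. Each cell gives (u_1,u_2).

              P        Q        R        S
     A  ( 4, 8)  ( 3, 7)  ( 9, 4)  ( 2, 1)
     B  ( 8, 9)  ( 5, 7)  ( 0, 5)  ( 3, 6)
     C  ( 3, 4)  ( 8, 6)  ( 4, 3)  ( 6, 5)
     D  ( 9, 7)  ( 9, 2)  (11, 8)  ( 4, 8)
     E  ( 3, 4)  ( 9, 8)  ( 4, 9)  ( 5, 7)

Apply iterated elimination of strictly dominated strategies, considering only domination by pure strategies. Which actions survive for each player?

Survivors P1:{C,D,E} P2:{Q,R,S}

P1 drop A (D beats it: P:9>4 Q:9>3 R:11>9 S:4>2)
P1 drop B (D beats it: P:9>8 Q:9>5 R:11>0 S:4>3)
P2 drop P (S beats it: C:5>4 D:8>7 E:7>4)
P1→{C,D,E} P2→{Q,R,S}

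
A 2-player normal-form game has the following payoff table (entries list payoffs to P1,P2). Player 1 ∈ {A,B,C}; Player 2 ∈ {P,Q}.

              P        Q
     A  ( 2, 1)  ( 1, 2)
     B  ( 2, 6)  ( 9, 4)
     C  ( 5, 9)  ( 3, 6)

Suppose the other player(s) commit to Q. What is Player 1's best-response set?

P1 best: {B}

u_1(A vs Q) = 1
u_1(B vs Q) = 9
u_1(C vs Q) = 3
max payoff 9 at {B}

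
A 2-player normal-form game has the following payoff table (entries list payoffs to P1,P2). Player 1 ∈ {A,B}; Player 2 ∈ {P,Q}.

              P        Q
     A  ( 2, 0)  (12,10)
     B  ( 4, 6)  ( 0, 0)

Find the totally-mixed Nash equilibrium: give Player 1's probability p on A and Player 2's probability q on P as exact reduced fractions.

P1 indiff ⇒ q·2+(1-q)·12 = q·4+(1-q)·0 ⇒ q(-2) = (1-q)(-12) ⇒ q = 6/7
P2 indiff ⇒ p·0+(1-p)·6 = p·10+(1-p)·0 ⇒ p(-10) = (1-p)(-6) ⇒ p = 3/8

(p,q) = (3/8, 6/7)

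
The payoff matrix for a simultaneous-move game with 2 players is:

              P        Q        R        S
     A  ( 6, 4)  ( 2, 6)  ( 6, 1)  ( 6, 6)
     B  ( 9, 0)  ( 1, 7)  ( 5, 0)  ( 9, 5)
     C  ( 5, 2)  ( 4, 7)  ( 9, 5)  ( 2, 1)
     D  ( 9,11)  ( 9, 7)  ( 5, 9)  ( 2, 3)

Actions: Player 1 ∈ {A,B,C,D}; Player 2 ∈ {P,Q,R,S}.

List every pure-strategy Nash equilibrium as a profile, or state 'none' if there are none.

(A,P): not NE [P1→D gives 9>6; P2→S gives 6>4]
(A,Q): not NE [P1→D gives 9>2]
(A,R): not NE [P1→C gives 9>6; P2→S gives 6>1]
(A,S): not NE [P1→B gives 9>6]
(B,P): not NE [P2→Q gives 7>0]
(B,Q): not NE [P1→D gives 9>1]
(B,R): not NE [P1→C gives 9>5; P2→Q gives 7>0]
(B,S): not NE [P2→Q gives 7>5]
(C,P): not NE [P1→D gives 9>5; P2→Q gives 7>2]
(C,Q): not NE [P1→D gives 9>4]
(C,R): not NE [P2→Q gives 7>5]
(C,S): not NE [P1→B gives 9>2; P2→Q gives 7>1]
(D,P): NE
(D,Q): not NE [P2→P gives 11>7]
(D,R): not NE [P1→C gives 9>5; P2→P gives 11>9]
(D,S): not NE [P1→B gives 9>2; P2→P gives 11>3]

NE set: (D,P)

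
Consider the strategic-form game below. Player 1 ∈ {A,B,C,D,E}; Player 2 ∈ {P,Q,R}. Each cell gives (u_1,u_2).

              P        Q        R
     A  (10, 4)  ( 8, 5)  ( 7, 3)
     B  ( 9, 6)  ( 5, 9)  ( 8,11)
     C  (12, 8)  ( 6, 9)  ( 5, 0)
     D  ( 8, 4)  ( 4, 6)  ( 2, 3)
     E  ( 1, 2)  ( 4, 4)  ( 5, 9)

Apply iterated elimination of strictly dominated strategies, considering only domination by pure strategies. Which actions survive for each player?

P1 drop D (A beats it: P:10>8 Q:8>4 R:7>2)
P1 drop E (A beats it: P:10>1 Q:8>4 R:7>5)
P2 drop P (Q beats it: A:5>4 B:9>6 C:9>8)
P1 drop C (A beats it: Q:8>6 R:7>5)
P1→{A,B} P2→{Q,R}

Survivors P1:{A,B} P2:{Q,R}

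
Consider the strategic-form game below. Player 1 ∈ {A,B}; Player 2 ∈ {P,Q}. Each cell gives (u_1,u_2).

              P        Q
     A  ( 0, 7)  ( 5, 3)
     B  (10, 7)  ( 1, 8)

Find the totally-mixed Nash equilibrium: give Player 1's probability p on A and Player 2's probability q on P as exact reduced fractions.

P1 indiff ⇒ q·0+(1-q)·5 = q·10+(1-q)·1 ⇒ q(-10) = (1-q)(-4) ⇒ q = 2/7
P2 indiff ⇒ p·7+(1-p)·7 = p·3+(1-p)·8 ⇒ p(4) = (1-p)(1) ⇒ p = 1/5

P1 mixes 1/5 on A; P2 mixes 2/7 on P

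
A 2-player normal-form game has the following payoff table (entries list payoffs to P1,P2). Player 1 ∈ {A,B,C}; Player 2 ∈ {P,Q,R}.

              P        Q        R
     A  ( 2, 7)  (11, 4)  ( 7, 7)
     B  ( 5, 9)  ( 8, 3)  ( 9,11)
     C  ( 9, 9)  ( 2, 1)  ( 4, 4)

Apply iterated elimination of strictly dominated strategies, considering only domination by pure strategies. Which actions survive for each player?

IESDS → P1:{B,C} P2:{P,R}

P2 drop Q (P beats it: A:7>4 B:9>3 C:9>1)
P1 drop A (B beats it: P:5>2 R:9>7)
P1→{B,C} P2→{P,R}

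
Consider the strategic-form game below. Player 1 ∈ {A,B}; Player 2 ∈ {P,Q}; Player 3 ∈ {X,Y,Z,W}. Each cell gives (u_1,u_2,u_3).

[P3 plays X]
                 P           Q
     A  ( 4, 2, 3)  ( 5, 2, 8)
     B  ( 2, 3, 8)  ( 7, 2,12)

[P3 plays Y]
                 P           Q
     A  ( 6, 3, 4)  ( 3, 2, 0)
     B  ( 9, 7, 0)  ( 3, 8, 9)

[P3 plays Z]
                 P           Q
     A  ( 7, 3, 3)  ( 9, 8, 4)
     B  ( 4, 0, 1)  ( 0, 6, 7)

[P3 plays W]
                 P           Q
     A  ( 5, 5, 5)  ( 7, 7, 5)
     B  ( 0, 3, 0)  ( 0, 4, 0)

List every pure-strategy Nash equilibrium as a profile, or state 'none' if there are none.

(A,P,X): not NE [P3→W gives 5>3]
(A,P,Y): not NE [P1→B gives 9>6; P3→W gives 5>4]
(A,P,Z): not NE [P2→Q gives 8>3; P3→W gives 5>3]
(A,P,W): not NE [P2→Q gives 7>5]
(A,Q,X): not NE [P1→B gives 7>5]
(A,Q,Y): not NE [P2→P gives 3>2; P3→X gives 8>0]
(A,Q,Z): not NE [P3→X gives 8>4]
(A,Q,W): not NE [P3→X gives 8>5]
(B,P,X): not NE [P1→A gives 4>2]
(B,P,Y): not NE [P2→Q gives 8>7; P3→X gives 8>0]
(B,P,Z): not NE [P1→A gives 7>4; P2→Q gives 6>0; P3→X gives 8>1]
(B,P,W): not NE [P1→A gives 5>0; P2→Q gives 4>3; P3→X gives 8>0]
(B,Q,X): not NE [P2→P gives 3>2]
(B,Q,Y): not NE [P3→X gives 12>9]
(B,Q,Z): not NE [P1→A gives 9>0; P3→X gives 12>7]
(B,Q,W): not NE [P1→A gives 7>0; P3→X gives 12>0]

No pure NE.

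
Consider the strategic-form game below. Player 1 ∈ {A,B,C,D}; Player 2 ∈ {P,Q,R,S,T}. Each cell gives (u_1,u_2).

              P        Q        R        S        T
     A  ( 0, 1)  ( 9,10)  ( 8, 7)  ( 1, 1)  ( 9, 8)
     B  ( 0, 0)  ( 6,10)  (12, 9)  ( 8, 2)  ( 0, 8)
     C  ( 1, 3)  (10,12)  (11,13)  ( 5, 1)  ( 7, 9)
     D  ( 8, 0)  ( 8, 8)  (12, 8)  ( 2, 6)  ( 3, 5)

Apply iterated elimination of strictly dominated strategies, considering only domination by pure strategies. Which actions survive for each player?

IESDS → P1:{B,C,D} P2:{Q,R}

P2 drop P (Q beats it: A:10>1 B:10>0 C:12>3 D:8>0)
P2 drop S (Q beats it: A:10>1 B:10>2 C:12>1 D:8>6)
P2 drop T (Q beats it: A:10>8 B:10>8 C:12>9 D:8>5)
P1 drop A (C beats it: Q:10>9 R:11>8)
P1→{B,C,D} P2→{Q,R}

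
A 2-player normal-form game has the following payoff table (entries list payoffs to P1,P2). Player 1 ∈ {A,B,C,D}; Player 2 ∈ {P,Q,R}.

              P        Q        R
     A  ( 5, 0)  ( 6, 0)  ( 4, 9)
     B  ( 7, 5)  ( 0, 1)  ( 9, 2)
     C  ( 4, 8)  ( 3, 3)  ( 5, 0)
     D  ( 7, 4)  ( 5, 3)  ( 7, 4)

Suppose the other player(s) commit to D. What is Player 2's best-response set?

u_2(P vs D) = 4
u_2(Q vs D) = 3
u_2(R vs D) = 4
max payoff 4 at {P,R}

P2 best: {P,R}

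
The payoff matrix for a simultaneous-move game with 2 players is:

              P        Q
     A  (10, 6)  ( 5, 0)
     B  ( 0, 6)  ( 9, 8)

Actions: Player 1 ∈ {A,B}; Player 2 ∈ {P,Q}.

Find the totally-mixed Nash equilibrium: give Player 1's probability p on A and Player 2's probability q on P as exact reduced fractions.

(p,q) = (1/4, 2/7)

P1 indiff ⇒ q·10+(1-q)·5 = q·0+(1-q)·9 ⇒ q(10) = (1-q)(4) ⇒ q = 2/7
P2 indiff ⇒ p·6+(1-p)·6 = p·0+(1-p)·8 ⇒ p(6) = (1-p)(2) ⇒ p = 1/4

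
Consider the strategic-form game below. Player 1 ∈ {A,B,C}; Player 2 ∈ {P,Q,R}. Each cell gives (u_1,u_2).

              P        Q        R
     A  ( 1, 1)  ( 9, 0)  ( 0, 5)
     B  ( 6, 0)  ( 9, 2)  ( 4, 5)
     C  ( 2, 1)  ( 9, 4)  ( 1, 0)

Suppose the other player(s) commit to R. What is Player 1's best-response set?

u_1(A vs R) = 0
u_1(B vs R) = 4
u_1(C vs R) = 1
max payoff 4 at {B}

BR_1 = {B}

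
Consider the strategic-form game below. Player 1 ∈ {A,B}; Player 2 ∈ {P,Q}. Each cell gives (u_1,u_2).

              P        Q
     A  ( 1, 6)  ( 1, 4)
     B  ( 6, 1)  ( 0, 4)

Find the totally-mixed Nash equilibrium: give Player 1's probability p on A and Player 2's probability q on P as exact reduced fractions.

P1 indiff ⇒ q·1+(1-q)·1 = q·6+(1-q)·0 ⇒ q(-5) = (1-q)(-1) ⇒ q = 1/6
P2 indiff ⇒ p·6+(1-p)·1 = p·4+(1-p)·4 ⇒ p(2) = (1-p)(3) ⇒ p = 3/5

p=3/5, q=1/6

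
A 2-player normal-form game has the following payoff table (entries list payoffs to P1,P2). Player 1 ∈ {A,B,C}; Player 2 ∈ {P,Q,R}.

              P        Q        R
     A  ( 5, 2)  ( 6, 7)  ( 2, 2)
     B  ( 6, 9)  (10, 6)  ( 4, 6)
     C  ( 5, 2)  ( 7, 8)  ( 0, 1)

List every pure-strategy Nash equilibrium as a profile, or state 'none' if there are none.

(A,P): not NE [P1→B gives 6>5; P2→Q gives 7>2]
(A,Q): not NE [P1→B gives 10>6]
(A,R): not NE [P1→B gives 4>2; P2→Q gives 7>2]
(B,P): NE
(B,Q): not NE [P2→P gives 9>6]
(B,R): not NE [P2→P gives 9>6]
(C,P): not NE [P1→B gives 6>5; P2→Q gives 8>2]
(C,Q): not NE [P1→B gives 10>7]
(C,R): not NE [P1→B gives 4>0; P2→Q gives 8>1]

Nash profiles: (B,P)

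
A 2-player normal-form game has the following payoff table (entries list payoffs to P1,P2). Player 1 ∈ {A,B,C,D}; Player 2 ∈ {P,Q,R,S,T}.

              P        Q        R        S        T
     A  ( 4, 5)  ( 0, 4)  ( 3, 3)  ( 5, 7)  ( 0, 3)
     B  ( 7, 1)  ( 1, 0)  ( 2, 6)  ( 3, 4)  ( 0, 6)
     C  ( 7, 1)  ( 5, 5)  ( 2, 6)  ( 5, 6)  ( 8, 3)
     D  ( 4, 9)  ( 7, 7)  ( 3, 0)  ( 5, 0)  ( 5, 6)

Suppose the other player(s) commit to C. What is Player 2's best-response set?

argmax u_2 = {R,S}

u_2(P vs C) = 1
u_2(Q vs C) = 5
u_2(R vs C) = 6
u_2(S vs C) = 6
u_2(T vs C) = 3
max payoff 6 at {R,S}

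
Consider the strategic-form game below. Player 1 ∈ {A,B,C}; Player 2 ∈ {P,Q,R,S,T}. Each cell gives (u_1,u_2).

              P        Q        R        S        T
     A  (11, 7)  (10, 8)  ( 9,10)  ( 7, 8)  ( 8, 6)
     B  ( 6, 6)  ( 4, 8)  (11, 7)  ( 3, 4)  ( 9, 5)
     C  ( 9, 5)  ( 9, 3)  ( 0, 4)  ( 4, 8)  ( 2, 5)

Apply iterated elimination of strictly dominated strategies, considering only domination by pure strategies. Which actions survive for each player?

Survivors P1:{A,B} P2:{Q,R}

P1 drop C (A beats it: P:11>9 Q:10>9 R:9>0 S:7>4 T:8>2)
P2 drop P (Q beats it: A:8>7 B:8>6)
P2 drop S (R beats it: A:10>8 B:7>4)
P2 drop T (Q beats it: A:8>6 B:8>5)
P1→{A,B} P2→{Q,R}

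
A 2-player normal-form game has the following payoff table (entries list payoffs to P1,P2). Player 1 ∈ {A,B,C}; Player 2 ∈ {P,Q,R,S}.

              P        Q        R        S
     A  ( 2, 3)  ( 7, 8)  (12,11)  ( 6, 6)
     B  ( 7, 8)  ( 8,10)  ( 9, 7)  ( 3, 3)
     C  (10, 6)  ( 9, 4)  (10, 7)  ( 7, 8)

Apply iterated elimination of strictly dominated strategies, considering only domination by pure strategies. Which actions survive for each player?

P1 drop B (C beats it: P:10>7 Q:9>8 R:10>9 S:7>3)
P2 drop P (R beats it: A:11>3 C:7>6)
P2 drop Q (R beats it: A:11>8 C:7>4)
P1→{A,C} P2→{R,S}

Survivors P1:{A,C} P2:{R,S}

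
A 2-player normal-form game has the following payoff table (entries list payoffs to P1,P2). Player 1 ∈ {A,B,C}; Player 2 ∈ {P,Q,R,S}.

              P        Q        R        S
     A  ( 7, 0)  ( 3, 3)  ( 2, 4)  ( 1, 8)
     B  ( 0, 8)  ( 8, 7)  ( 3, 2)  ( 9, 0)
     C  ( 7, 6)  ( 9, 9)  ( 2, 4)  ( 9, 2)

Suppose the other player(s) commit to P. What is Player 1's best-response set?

BR_1 = {A,C}

u_1(A vs P) = 7
u_1(B vs P) = 0
u_1(C vs P) = 7
max payoff 7 at {A,C}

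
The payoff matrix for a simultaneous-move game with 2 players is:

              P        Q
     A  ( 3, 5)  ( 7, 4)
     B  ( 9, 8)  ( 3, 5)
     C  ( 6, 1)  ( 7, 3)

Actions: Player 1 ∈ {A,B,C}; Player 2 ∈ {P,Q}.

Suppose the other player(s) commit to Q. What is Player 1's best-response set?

P1 best: {A,C}

u_1(A vs Q) = 7
u_1(B vs Q) = 3
u_1(C vs Q) = 7
max payoff 7 at {A,C}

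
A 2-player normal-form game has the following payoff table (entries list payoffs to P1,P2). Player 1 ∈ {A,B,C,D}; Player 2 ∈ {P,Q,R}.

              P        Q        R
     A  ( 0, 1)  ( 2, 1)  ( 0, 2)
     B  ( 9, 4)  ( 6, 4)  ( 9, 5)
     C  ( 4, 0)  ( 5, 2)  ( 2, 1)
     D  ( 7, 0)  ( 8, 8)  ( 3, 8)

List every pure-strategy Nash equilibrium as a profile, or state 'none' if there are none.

(A,P): not NE [P1→B gives 9>0; P2→R gives 2>1]
(A,Q): not NE [P1→D gives 8>2; P2→R gives 2>1]
(A,R): not NE [P1→B gives 9>0]
(B,P): not NE [P2→R gives 5>4]
(B,Q): not NE [P1→D gives 8>6; P2→R gives 5>4]
(B,R): NE
(C,P): not NE [P1→B gives 9>4; P2→Q gives 2>0]
(C,Q): not NE [P1→D gives 8>5]
(C,R): not NE [P1→B gives 9>2; P2→Q gives 2>1]
(D,P): not NE [P1→B gives 9>7; P2→R gives 8>0]
(D,Q): NE
(D,R): not NE [P1→B gives 9>3]

NE set: (B,R), (D,Q)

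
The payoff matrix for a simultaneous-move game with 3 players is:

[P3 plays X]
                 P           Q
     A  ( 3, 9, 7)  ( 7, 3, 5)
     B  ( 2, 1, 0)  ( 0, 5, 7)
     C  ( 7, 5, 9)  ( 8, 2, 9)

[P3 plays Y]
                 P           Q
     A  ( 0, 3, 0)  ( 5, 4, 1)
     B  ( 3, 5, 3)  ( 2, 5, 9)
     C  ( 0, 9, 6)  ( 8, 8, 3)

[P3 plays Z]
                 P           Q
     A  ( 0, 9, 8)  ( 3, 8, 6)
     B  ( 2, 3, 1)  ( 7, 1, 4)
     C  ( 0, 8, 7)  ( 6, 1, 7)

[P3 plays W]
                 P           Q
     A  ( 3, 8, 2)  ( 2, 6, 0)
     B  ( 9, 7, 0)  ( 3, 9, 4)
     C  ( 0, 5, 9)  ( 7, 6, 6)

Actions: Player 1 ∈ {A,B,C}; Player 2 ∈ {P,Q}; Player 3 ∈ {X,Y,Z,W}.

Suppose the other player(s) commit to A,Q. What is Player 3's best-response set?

u_3(X vs A,Q) = 5
u_3(Y vs A,Q) = 1
u_3(Z vs A,Q) = 6
u_3(W vs A,Q) = 0
max payoff 6 at {Z}

BR_3 = {Z}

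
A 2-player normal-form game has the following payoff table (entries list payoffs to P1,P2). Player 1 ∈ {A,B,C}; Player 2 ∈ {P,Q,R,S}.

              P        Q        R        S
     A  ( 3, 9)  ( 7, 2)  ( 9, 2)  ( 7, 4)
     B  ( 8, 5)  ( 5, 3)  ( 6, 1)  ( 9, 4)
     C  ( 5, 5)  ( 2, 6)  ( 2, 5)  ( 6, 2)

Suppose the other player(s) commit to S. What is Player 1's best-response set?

BR_1 = {B}

u_1(A vs S) = 7
u_1(B vs S) = 9
u_1(C vs S) = 6
max payoff 9 at {B}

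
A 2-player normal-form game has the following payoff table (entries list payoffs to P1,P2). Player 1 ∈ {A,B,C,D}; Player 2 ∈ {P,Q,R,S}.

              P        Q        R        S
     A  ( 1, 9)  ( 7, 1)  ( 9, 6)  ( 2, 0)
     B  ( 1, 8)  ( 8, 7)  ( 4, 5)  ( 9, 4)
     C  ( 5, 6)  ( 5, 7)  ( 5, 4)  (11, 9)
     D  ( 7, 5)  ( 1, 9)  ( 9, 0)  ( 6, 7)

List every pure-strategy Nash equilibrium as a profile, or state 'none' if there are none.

Nash profiles: (C,S)

(A,P): not NE [P1→D gives 7>1]
(A,Q): not NE [P1→B gives 8>7; P2→P gives 9>1]
(A,R): not NE [P2→P gives 9>6]
(A,S): not NE [P1→C gives 11>2; P2→P gives 9>0]
(B,P): not NE [P1→D gives 7>1]
(B,Q): not NE [P2→P gives 8>7]
(B,R): not NE [P1→D gives 9>4; P2→P gives 8>5]
(B,S): not NE [P1→C gives 11>9; P2→P gives 8>4]
(C,P): not NE [P1→D gives 7>5; P2→S gives 9>6]
(C,Q): not NE [P1→B gives 8>5; P2→S gives 9>7]
(C,R): not NE [P1→D gives 9>5; P2→S gives 9>4]
(C,S): NE
(D,P): not NE [P2→Q gives 9>5]
(D,Q): not NE [P1→B gives 8>1]
(D,R): not NE [P2→Q gives 9>0]
(D,S): not NE [P1→C gives 11>6; P2→Q gives 9>7]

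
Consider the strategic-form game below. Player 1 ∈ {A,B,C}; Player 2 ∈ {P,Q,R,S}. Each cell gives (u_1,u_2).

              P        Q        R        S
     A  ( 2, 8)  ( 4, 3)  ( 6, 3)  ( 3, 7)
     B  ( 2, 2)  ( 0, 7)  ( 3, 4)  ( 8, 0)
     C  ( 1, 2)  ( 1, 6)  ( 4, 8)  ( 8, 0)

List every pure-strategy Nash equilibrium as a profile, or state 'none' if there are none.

(A,P): NE
(A,Q): not NE [P2→P gives 8>3]
(A,R): not NE [P2→P gives 8>3]
(A,S): not NE [P1→C gives 8>3; P2→P gives 8>7]
(B,P): not NE [P2→Q gives 7>2]
(B,Q): not NE [P1→A gives 4>0]
(B,R): not NE [P1→A gives 6>3; P2→Q gives 7>4]
(B,S): not NE [P2→Q gives 7>0]
(C,P): not NE [P1→B gives 2>1; P2→R gives 8>2]
(C,Q): not NE [P1→A gives 4>1; P2→R gives 8>6]
(C,R): not NE [P1→A gives 6>4]
(C,S): not NE [P2→R gives 8>0]

NE set: (A,P)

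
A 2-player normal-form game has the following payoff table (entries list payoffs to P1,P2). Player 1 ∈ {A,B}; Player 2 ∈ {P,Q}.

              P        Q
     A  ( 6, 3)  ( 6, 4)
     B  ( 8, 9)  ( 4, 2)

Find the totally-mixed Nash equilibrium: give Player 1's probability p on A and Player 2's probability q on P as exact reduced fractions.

p=7/8, q=1/2

P1 indiff ⇒ q·6+(1-q)·6 = q·8+(1-q)·4 ⇒ q(-2) = (1-q)(-2) ⇒ q = 1/2
P2 indiff ⇒ p·3+(1-p)·9 = p·4+(1-p)·2 ⇒ p(-1) = (1-p)(-7) ⇒ p = 7/8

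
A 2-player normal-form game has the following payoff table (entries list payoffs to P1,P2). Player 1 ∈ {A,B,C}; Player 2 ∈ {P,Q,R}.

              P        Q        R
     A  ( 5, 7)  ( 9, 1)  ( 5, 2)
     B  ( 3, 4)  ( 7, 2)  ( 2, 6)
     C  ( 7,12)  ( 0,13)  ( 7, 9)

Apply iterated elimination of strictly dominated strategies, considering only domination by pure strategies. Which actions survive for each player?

Remaining: P1:{A,C} P2:{P,Q}

P1 drop B (A beats it: P:5>3 Q:9>7 R:5>2)
P2 drop R (P beats it: A:7>2 C:12>9)
P1→{A,C} P2→{P,Q}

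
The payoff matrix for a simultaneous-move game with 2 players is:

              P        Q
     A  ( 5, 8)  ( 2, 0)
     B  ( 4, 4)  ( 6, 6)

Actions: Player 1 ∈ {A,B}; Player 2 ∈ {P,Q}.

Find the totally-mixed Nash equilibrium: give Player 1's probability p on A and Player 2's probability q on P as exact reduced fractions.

P1 indiff ⇒ q·5+(1-q)·2 = q·4+(1-q)·6 ⇒ q(1) = (1-q)(4) ⇒ q = 4/5
P2 indiff ⇒ p·8+(1-p)·4 = p·0+(1-p)·6 ⇒ p(8) = (1-p)(2) ⇒ p = 1/5

P1 mixes 1/5 on A; P2 mixes 4/5 on P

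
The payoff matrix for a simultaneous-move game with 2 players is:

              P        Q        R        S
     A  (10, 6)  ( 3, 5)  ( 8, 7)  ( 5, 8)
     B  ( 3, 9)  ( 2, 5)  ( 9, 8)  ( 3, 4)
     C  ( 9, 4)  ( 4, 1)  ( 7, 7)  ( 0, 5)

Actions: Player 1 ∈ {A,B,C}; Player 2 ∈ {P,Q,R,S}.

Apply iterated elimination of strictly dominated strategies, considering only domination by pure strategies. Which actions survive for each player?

P2 drop Q (P beats it: A:6>5 B:9>5 C:4>1)
P1 drop C (A beats it: P:10>9 R:8>7 S:5>0)
P1→{A,B} P2→{P,R,S}

Survivors P1:{A,B} P2:{P,R,S}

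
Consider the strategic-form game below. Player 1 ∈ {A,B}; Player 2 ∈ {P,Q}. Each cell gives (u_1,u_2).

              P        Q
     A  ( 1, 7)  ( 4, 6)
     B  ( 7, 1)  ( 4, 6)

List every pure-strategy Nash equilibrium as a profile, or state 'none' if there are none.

PSNE = {(B,Q)}

(A,P): not NE [P1→B gives 7>1]
(A,Q): not NE [P2→P gives 7>6]
(B,P): not NE [P2→Q gives 6>1]
(B,Q): NE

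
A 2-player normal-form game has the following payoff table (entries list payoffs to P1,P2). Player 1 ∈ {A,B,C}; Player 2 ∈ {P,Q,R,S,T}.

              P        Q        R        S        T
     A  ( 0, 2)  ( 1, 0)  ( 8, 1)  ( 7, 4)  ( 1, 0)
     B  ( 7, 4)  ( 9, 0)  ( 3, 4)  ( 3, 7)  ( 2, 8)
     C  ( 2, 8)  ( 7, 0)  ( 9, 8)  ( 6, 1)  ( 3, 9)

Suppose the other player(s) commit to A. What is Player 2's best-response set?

u_2(P vs A) = 2
u_2(Q vs A) = 0
u_2(R vs A) = 1
u_2(S vs A) = 4
u_2(T vs A) = 0
max payoff 4 at {S}

BR_2 = {S}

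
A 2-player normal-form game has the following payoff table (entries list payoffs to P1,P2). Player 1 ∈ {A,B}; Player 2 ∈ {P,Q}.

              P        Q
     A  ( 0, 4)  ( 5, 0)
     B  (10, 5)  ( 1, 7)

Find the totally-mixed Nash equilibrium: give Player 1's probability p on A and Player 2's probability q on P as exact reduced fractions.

(p,q) = (1/3, 2/7)

P1 indiff ⇒ q·0+(1-q)·5 = q·10+(1-q)·1 ⇒ q(-10) = (1-q)(-4) ⇒ q = 2/7
P2 indiff ⇒ p·4+(1-p)·5 = p·0+(1-p)·7 ⇒ p(4) = (1-p)(2) ⇒ p = 1/3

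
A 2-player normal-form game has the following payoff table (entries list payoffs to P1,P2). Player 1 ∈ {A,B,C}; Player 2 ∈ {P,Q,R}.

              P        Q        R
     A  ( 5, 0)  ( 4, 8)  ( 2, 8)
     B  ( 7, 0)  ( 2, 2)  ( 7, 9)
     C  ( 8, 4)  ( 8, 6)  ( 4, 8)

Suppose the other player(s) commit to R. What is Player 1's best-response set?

argmax u_1 = {B}

u_1(A vs R) = 2
u_1(B vs R) = 7
u_1(C vs R) = 4
max payoff 7 at {B}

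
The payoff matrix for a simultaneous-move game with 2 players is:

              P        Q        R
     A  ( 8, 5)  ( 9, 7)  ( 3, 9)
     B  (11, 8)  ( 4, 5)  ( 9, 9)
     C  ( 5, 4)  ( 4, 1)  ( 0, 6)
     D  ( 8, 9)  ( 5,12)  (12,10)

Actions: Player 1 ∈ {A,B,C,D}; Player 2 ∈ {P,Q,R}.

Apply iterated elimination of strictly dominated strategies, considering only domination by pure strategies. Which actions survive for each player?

P1 drop C (A beats it: P:8>5 Q:9>4 R:3>0)
P2 drop P (R beats it: A:9>5 B:9>8 D:10>9)
P1 drop B (D beats it: Q:5>4 R:12>9)
P1→{A,D} P2→{Q,R}

Remaining: P1:{A,D} P2:{Q,R}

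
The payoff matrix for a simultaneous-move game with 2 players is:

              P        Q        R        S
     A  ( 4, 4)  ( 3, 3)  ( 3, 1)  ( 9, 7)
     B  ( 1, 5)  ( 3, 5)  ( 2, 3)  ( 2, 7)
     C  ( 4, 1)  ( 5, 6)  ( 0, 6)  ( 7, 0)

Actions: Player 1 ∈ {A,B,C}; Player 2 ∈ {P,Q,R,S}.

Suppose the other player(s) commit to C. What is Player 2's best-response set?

P2 best: {Q,R}

u_2(P vs C) = 1
u_2(Q vs C) = 6
u_2(R vs C) = 6
u_2(S vs C) = 0
max payoff 6 at {Q,R}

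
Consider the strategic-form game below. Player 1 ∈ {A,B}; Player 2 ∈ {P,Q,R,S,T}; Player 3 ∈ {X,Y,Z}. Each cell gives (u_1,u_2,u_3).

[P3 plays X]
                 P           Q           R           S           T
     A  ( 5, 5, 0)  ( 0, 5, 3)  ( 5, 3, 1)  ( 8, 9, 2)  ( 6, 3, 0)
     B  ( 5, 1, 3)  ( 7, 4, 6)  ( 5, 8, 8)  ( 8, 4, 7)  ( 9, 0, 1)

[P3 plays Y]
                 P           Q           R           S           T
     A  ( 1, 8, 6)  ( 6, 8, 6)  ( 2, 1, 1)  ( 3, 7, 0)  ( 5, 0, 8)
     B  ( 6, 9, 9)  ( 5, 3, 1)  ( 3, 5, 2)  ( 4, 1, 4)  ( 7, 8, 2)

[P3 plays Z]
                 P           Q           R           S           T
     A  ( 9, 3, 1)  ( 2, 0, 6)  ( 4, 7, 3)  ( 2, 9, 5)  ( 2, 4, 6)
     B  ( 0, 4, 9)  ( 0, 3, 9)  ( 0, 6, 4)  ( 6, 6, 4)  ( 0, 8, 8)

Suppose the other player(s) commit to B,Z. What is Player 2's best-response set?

u_2(P vs B,Z) = 4
u_2(Q vs B,Z) = 3
u_2(R vs B,Z) = 6
u_2(S vs B,Z) = 6
u_2(T vs B,Z) = 8
max payoff 8 at {T}

BR_2 = {T}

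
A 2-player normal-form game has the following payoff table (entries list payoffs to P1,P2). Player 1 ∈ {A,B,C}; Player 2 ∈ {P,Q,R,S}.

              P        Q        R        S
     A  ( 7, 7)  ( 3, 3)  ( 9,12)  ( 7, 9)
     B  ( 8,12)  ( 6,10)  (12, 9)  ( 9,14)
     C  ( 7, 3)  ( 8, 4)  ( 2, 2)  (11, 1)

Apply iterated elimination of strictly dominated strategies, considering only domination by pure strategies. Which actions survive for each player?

IESDS → P1:{B,C} P2:{P,Q,S}

P1 drop A (B beats it: P:8>7 Q:6>3 R:12>9 S:9>7)
P2 drop R (P beats it: B:12>9 C:3>2)
P1→{B,C} P2→{P,Q,S}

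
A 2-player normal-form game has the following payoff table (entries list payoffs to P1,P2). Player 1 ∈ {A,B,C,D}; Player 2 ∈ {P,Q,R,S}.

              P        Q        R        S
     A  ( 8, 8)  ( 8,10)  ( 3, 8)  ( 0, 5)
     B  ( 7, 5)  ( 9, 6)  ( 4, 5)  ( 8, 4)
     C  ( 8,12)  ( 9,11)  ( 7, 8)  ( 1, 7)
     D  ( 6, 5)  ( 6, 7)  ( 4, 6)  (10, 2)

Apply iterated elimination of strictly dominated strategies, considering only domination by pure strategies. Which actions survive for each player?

P2 drop R (Q beats it: A:10>8 B:6>5 C:11>8 D:7>6)
P2 drop S (P beats it: A:8>5 B:5>4 C:12>7 D:5>2)
P1 drop D (A beats it: P:8>6 Q:8>6)
P1→{A,B,C} P2→{P,Q}

IESDS → P1:{A,B,C} P2:{P,Q}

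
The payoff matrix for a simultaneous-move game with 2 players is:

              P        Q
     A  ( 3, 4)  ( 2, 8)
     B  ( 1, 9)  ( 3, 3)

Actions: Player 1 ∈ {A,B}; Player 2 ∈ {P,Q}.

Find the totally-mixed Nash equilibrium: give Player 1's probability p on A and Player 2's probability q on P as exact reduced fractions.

P1 indiff ⇒ q·3+(1-q)·2 = q·1+(1-q)·3 ⇒ q(2) = (1-q)(1) ⇒ q = 1/3
P2 indiff ⇒ p·4+(1-p)·9 = p·8+(1-p)·3 ⇒ p(-4) = (1-p)(-6) ⇒ p = 3/5

(p,q) = (3/5, 1/3)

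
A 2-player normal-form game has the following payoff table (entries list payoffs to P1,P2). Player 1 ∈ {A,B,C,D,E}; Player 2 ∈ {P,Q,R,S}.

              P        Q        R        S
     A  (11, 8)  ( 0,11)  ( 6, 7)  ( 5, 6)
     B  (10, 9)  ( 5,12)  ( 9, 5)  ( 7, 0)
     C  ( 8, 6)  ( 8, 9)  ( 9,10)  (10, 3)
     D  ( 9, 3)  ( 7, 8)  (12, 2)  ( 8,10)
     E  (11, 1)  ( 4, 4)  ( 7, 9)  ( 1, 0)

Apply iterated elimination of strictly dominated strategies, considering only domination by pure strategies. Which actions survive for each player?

P2 drop P (Q beats it: A:11>8 B:12>9 C:9>6 D:8>3 E:4>1)
P1 drop A (B beats it: Q:5>0 R:9>6 S:7>5)
P1 drop B (D beats it: Q:7>5 R:12>9 S:8>7)
P1 drop E (C beats it: Q:8>4 R:9>7 S:10>1)
P1→{C,D} P2→{Q,R,S}

Remaining: P1:{C,D} P2:{Q,R,S}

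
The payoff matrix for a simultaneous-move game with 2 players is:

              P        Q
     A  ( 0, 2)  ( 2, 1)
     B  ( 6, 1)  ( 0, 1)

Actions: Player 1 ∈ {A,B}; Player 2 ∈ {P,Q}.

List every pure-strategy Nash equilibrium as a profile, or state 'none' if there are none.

(A,P): not NE [P1→B gives 6>0]
(A,Q): not NE [P2→P gives 2>1]
(B,P): NE
(B,Q): not NE [P1→A gives 2>0]

NE set: (B,P)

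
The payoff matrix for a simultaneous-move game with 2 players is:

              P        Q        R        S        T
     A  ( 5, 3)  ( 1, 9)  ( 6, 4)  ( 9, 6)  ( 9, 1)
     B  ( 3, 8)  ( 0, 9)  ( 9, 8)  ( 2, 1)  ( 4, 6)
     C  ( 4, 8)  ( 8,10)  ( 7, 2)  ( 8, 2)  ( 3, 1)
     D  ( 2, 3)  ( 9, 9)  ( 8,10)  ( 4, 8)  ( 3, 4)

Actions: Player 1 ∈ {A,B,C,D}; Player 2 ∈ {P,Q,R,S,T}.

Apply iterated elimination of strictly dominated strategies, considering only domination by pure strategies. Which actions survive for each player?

Remaining: P1:{B,D} P2:{Q,R}

P2 drop P (Q beats it: A:9>3 B:9>8 C:10>8 D:9>3)
P2 drop S (Q beats it: A:9>6 B:9>1 C:10>2 D:9>8)
P2 drop T (Q beats it: A:9>1 B:9>6 C:10>1 D:9>4)
P1 drop A (C beats it: Q:8>1 R:7>6)
P1 drop C (D beats it: Q:9>8 R:8>7)
P1→{B,D} P2→{Q,R}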